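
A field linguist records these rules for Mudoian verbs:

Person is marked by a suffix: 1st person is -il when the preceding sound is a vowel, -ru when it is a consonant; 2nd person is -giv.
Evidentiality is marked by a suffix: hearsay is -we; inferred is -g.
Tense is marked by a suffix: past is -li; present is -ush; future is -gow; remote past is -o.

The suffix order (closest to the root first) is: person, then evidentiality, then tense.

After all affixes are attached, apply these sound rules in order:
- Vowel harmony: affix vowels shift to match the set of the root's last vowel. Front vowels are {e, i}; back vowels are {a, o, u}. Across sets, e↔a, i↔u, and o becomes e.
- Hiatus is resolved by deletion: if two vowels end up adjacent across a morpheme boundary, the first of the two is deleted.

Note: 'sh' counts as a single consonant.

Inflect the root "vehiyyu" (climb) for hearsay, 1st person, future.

vehiyyulwagow

Attach person 1st person -il (after vowel 'u') → vehiyyuil.
Attach evidentiality hearsay -we → vehiyyuilwe.
Attach tense future -gow → vehiyyuilwegow.
Apply vowel harmony: vehiyyuilwegow → vehiyyuulwagow.
Apply vowel deletion: vehiyyuulwagow → vehiyyulwagow.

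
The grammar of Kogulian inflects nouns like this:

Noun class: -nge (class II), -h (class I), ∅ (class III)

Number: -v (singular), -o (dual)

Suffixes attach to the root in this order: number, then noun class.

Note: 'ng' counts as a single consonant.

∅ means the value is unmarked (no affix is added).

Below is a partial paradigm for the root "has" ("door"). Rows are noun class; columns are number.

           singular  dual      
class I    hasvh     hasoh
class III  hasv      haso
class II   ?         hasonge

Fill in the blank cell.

Attach number singular -v → hasv.
Attach noun class class II -nge → hasvnge.

hasvnge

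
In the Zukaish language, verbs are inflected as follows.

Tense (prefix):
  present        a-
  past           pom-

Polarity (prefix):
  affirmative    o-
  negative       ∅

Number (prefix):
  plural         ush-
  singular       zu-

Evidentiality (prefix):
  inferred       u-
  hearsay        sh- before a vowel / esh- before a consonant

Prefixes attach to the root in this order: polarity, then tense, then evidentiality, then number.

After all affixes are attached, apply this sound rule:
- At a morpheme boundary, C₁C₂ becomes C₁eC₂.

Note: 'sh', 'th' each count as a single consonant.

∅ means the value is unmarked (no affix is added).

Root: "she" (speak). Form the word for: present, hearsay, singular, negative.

polarity = negative: zero marking, form stays she.
Attach tense present a- → ashe.
Attach evidentiality hearsay sh- (before vowel 'a') → shashe.
Attach number singular zu- → zushashe.
Epenthesis: no change.

zushashe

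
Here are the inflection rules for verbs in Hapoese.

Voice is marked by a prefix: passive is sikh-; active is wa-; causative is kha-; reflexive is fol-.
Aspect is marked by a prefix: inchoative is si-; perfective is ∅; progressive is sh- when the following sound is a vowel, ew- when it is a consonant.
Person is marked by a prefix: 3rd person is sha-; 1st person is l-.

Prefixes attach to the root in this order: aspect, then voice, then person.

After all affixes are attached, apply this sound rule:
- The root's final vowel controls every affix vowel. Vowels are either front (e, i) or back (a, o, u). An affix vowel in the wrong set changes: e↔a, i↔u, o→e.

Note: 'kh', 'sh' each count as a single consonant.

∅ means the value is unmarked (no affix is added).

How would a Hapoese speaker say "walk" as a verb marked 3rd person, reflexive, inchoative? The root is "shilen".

shefelsishilen

Attach aspect inchoative si- → sishilen.
Attach voice reflexive fol- → folsishilen.
Attach person 3rd person sha- → shafolsishilen.
Apply vowel harmony: shafolsishilen → shefelsishilen.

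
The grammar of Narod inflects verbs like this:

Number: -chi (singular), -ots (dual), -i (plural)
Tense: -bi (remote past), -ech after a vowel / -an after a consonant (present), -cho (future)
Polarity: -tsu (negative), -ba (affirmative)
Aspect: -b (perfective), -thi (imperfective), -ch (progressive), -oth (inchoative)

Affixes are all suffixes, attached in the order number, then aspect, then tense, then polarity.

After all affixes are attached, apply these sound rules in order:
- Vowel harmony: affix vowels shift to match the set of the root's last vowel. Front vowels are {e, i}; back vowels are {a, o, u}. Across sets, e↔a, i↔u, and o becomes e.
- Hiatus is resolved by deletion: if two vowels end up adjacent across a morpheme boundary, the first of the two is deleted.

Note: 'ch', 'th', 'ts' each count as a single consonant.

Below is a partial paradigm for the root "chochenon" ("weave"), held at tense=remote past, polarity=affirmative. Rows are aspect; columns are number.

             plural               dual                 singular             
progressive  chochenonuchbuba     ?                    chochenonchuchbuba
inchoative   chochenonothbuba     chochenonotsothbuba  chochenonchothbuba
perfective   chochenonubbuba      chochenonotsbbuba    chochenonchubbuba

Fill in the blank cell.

chochenonotschbuba

Attach number dual -ots → chochenonots.
Attach aspect progressive -ch → chochenonotsch.
Attach tense remote past -bi → chochenonotschbi.
Attach polarity affirmative -ba → chochenonotschbiba.
Apply vowel harmony: chochenonotschbiba → chochenonotschbuba.
Vowel deletion: no change.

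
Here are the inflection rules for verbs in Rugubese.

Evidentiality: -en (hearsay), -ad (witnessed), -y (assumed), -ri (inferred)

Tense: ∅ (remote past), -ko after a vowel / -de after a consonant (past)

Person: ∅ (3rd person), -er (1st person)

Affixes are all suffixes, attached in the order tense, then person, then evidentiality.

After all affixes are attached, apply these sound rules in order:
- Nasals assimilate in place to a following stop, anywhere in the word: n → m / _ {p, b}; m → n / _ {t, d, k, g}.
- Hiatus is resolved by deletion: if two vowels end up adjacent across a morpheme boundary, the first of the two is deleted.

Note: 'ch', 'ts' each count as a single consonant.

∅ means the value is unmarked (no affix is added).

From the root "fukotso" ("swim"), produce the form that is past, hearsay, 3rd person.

Attach tense past -ko (after vowel 'o') → fukotsoko.
person = 3rd person: zero marking, form stays fukotsoko.
Attach evidentiality hearsay -en → fukotsokoen.
Nasal assimilation: no change.
Apply vowel deletion: fukotsokoen → fukotsoken.

fukotsoken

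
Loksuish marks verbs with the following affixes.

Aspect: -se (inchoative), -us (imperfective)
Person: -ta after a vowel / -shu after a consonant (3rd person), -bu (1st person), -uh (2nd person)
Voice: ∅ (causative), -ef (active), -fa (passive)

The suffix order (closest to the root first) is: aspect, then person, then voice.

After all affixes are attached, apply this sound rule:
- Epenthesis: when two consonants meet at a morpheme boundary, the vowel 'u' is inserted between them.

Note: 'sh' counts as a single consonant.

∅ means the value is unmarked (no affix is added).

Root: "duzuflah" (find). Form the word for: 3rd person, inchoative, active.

duzuflahusetaef

Attach aspect inchoative -se → duzuflahse.
Attach person 3rd person -ta (after vowel 'e') → duzuflahseta.
Attach voice active -ef → duzuflahsetaef.
Apply epenthesis: duzuflahsetaef → duzuflahusetaef.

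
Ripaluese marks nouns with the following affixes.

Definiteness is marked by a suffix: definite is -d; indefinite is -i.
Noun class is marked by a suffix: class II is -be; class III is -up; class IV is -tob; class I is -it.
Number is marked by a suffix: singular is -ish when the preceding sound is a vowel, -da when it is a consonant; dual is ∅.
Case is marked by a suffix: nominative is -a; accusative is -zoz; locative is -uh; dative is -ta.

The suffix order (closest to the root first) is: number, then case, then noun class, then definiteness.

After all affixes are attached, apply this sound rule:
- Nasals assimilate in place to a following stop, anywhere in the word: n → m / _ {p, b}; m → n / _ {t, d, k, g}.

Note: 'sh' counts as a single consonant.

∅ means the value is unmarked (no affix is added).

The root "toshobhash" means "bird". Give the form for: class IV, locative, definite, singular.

toshobhashdauhtobd

Attach number singular -da (after consonant 'sh') → toshobhashda.
Attach case locative -uh → toshobhashdauh.
Attach noun class class IV -tob → toshobhashdauhtob.
Attach definiteness definite -d → toshobhashdauhtobd.
Nasal assimilation: no change.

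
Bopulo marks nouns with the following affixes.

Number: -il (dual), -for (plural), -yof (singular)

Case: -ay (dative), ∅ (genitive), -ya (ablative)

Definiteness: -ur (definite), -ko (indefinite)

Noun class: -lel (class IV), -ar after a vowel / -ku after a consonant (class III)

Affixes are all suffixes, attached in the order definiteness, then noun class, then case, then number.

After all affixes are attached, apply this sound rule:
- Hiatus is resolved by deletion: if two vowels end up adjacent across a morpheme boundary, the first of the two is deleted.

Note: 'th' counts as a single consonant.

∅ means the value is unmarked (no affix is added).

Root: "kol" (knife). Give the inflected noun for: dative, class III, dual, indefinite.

Attach definiteness indefinite -ko → kolko.
Attach noun class class III -ar (after vowel 'o') → kolkoar.
Attach case dative -ay → kolkoaray.
Attach number dual -il → kolkoarayil.
Apply vowel deletion: kolkoarayil → kolkarayil.

kolkarayil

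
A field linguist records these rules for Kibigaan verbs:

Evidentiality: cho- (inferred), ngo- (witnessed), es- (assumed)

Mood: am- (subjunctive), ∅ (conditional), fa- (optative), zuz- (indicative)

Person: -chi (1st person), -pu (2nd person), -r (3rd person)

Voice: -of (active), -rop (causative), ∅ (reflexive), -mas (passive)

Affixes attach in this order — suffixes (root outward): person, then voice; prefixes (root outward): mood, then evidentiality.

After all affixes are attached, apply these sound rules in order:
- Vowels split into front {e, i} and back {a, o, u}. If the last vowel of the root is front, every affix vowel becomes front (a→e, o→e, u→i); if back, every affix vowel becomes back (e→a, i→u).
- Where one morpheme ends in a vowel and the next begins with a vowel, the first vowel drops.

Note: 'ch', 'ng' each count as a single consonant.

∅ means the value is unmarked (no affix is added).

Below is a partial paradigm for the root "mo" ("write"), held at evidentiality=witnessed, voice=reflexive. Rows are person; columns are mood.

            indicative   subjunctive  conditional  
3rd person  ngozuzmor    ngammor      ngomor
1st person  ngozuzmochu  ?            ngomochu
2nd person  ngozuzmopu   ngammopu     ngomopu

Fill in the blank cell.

Attach mood subjunctive am- → ammo.
Attach evidentiality witnessed ngo- → ngoammo.
Attach person 1st person -chi → ngoammochi.
voice = reflexive: zero marking, form stays ngoammochi.
Apply vowel harmony: ngoammochi → ngoammochu.
Apply vowel deletion: ngoammochu → ngammochu.

ngammochu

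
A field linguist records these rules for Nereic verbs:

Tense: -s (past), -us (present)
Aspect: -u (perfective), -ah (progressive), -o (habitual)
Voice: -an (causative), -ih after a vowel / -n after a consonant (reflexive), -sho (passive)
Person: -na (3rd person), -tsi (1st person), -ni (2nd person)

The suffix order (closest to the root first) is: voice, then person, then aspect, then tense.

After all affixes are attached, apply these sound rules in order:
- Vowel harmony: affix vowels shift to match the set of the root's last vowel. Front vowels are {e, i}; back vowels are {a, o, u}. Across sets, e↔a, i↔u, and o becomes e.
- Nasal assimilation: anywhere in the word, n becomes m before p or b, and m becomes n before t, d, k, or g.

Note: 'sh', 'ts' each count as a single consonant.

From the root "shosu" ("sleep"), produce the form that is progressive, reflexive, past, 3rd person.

Attach voice reflexive -ih (after vowel 'u') → shosuih.
Attach person 3rd person -na → shosuihna.
Attach aspect progressive -ah → shosuihnaah.
Attach tense past -s → shosuihnaahs.
Apply vowel harmony: shosuihnaahs → shosuuhnaahs.
Nasal assimilation: no change.

shosuuhnaahs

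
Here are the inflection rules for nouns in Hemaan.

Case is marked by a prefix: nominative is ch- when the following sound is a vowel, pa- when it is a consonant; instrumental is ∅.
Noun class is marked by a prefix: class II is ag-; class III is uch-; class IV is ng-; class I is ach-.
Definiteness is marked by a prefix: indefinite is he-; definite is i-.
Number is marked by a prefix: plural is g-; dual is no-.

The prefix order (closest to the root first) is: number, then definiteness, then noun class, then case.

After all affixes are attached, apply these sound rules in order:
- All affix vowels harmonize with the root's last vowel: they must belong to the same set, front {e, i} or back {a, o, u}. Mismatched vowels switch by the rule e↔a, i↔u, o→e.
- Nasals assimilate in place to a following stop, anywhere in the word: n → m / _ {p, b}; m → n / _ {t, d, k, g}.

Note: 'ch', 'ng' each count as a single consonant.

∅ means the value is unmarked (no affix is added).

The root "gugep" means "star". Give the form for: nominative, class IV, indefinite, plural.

pengheggugep

Attach number plural g- → ggugep.
Attach definiteness indefinite he- → heggugep.
Attach noun class class IV ng- → ngheggugep.
Attach case nominative pa- (before consonant 'ng') → pangheggugep.
Apply vowel harmony: pangheggugep → pengheggugep.
Nasal assimilation: no change.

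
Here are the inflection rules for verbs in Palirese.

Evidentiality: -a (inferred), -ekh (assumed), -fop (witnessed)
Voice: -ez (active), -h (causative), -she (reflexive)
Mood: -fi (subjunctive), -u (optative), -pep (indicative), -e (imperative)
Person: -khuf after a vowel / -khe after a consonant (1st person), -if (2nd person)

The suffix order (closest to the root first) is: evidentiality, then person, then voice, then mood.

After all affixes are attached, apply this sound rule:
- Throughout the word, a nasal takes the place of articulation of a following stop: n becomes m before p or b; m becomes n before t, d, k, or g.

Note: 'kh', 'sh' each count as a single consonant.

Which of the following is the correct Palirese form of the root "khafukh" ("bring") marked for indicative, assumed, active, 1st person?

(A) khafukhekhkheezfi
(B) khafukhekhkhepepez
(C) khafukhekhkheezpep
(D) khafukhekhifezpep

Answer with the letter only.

C

Attach evidentiality assumed -ekh → khafukhekh.
Attach person 1st person -khe (after consonant 'kh') → khafukhekhkhe.
Attach voice active -ez → khafukhekhkheez.
Attach mood indicative -pep → khafukhekhkheezpep.
Nasal assimilation: no change.
So the correct form is khafukhekhkheezpep, option (C).
(A) khafukhekhkheezfi is wrong: it uses subjunctive instead of indicative for mood.
(D) khafukhekhifezpep is wrong: it uses 2nd person instead of 1st person for person.
(B) khafukhekhkhepepez is wrong: it has the affixes in the wrong order.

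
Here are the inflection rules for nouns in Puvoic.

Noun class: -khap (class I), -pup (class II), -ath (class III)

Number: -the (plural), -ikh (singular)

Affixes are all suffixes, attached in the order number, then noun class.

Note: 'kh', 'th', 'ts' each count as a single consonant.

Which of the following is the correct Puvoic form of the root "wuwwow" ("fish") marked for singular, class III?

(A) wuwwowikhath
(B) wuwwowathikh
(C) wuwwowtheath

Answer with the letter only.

Attach number singular -ikh → wuwwowikh.
Attach noun class class III -ath → wuwwowikhath.
So the correct form is wuwwowikhath, option (A).
(B) wuwwowathikh is wrong: it has the affixes in the wrong order.
(C) wuwwowtheath is wrong: it uses plural instead of singular for number.

A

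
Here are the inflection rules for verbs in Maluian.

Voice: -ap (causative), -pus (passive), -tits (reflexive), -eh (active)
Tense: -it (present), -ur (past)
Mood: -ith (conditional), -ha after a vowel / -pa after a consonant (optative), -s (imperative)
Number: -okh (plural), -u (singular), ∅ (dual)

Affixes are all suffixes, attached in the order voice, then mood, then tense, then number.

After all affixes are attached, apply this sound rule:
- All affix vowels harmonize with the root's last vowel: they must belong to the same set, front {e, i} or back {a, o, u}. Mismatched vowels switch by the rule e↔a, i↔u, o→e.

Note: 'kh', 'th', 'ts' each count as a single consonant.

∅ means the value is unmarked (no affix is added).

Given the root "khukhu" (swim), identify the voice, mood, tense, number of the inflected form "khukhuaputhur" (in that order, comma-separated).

Segment: khukhu-ap-ith-ur.
voice: -ap → causative.
mood: -ith → conditional.
tense: -ur → past.
number: ∅ → dual.

causative, conditional, past, dual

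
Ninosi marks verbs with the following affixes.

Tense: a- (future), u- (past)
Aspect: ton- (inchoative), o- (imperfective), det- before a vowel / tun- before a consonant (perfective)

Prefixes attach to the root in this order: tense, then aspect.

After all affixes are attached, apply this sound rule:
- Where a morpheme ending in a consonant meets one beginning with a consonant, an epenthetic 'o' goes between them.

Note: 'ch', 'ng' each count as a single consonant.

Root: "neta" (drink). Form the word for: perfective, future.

Attach tense future a- → aneta.
Attach aspect perfective det- (before vowel 'a') → detaneta.
Epenthesis: no change.

detaneta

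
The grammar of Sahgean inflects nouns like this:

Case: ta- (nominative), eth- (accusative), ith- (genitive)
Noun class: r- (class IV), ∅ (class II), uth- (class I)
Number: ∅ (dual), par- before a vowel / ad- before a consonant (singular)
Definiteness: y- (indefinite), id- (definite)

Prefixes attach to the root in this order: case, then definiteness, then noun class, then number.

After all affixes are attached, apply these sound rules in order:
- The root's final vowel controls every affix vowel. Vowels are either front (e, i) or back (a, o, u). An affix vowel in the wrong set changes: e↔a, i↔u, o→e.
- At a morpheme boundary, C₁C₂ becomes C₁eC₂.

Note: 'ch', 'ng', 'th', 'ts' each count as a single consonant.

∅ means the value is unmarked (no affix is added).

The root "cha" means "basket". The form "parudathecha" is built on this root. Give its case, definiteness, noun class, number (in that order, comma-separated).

accusative, definite, class II, singular

Segment: par-id-eth-cha.
case: eth- → accusative.
definiteness: id- → definite.
noun class: ∅ → class II.
number: par/ad- → singular.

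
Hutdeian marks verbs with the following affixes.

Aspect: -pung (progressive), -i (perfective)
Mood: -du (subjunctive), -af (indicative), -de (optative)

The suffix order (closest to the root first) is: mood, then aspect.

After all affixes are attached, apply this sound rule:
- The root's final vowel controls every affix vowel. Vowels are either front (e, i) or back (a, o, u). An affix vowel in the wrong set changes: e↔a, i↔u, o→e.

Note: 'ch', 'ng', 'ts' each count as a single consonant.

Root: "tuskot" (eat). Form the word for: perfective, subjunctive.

Attach mood subjunctive -du → tuskotdu.
Attach aspect perfective -i → tuskotdui.
Apply vowel harmony: tuskotdui → tuskotduu.

tuskotduu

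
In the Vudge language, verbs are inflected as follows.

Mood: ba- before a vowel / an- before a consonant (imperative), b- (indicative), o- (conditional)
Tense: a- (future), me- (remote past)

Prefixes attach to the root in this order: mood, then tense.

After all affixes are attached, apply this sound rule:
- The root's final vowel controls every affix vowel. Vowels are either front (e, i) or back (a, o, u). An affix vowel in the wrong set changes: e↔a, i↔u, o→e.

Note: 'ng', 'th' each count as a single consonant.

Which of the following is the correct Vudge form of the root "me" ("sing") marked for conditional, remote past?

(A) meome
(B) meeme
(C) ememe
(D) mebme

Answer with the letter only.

Attach mood conditional o- → ome.
Attach tense remote past me- → meome.
Apply vowel harmony: meome → meeme.
So the correct form is meeme, option (B).
(D) mebme is wrong: it uses indicative instead of conditional for mood.
(A) meome is wrong: it fails to apply the sound rule(s).
(C) ememe is wrong: it has the affixes in the wrong order.

B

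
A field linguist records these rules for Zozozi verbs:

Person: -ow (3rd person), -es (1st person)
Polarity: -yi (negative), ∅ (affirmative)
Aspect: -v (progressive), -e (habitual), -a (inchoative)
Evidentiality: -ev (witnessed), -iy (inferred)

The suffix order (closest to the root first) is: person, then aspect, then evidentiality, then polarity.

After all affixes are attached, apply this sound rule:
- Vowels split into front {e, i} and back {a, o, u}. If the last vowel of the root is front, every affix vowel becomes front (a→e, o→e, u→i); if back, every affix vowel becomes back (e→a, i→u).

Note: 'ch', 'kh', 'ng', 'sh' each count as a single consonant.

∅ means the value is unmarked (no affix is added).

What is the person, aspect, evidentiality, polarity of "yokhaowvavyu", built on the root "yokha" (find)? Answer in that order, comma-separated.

3rd person, progressive, witnessed, negative

Segment: yokha-ow-v-ev-yi.
person: -ow → 3rd person.
aspect: -v → progressive.
evidentiality: -ev → witnessed.
polarity: -yi → negative.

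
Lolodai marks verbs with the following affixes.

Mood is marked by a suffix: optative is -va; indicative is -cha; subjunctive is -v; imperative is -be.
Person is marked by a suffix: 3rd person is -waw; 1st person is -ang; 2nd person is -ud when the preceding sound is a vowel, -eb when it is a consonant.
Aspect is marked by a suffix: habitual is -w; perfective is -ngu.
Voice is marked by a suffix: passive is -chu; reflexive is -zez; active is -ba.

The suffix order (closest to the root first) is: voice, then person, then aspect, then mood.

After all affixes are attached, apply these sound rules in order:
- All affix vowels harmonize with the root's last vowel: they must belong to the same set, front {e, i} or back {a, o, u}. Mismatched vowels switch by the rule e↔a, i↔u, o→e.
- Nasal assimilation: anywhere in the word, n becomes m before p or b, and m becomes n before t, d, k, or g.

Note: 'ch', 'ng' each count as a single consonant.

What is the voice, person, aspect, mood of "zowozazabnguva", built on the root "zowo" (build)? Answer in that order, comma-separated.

reflexive, 2nd person, perfective, optative

Segment: zowo-zez-eb-ngu-va.
voice: -zez → reflexive.
person: -ud/eb → 2nd person.
aspect: -ngu → perfective.
mood: -va → optative.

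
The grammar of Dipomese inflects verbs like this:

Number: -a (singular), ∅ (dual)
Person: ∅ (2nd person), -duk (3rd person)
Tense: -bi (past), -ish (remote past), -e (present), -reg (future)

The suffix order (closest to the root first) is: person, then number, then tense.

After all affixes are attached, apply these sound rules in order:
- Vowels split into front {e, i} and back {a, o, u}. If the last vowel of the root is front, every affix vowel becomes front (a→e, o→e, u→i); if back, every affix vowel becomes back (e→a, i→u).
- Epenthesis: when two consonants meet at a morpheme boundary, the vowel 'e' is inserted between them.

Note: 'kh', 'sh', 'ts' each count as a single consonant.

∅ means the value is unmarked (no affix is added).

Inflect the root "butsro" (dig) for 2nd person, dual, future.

butsrorag

person = 2nd person: zero marking, form stays butsro.
number = dual: zero marking, form stays butsro.
Attach tense future -reg → butsroreg.
Apply vowel harmony: butsroreg → butsrorag.
Epenthesis: no change.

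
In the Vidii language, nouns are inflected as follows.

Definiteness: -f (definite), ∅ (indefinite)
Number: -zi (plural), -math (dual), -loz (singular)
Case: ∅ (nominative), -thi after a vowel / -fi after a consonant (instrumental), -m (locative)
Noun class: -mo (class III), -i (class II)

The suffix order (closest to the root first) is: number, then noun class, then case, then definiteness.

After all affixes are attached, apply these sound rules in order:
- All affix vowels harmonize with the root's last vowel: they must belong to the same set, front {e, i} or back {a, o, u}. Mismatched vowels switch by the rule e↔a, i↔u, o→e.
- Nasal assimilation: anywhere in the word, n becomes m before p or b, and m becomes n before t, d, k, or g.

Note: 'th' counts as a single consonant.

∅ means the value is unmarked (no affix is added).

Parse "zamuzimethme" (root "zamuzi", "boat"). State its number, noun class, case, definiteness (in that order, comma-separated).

Segment: zamuzi-math-mo.
number: -math → dual.
noun class: -mo → class III.
case: ∅ → nominative.
definiteness: ∅ → indefinite.

dual, class III, nominative, indefinite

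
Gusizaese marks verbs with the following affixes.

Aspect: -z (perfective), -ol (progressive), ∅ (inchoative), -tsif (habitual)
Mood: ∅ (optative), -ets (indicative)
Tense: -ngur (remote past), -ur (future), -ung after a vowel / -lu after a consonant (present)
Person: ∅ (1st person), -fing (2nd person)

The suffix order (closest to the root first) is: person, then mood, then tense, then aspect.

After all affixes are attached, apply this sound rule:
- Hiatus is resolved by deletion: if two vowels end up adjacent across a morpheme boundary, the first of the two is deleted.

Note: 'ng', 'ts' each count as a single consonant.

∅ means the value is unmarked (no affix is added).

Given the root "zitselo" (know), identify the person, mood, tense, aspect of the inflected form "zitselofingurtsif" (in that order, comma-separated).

2nd person, optative, future, habitual

Segment: zitselo-fing-ur-tsif.
person: -fing → 2nd person.
mood: ∅ → optative.
tense: -ur → future.
aspect: -tsif → habitual.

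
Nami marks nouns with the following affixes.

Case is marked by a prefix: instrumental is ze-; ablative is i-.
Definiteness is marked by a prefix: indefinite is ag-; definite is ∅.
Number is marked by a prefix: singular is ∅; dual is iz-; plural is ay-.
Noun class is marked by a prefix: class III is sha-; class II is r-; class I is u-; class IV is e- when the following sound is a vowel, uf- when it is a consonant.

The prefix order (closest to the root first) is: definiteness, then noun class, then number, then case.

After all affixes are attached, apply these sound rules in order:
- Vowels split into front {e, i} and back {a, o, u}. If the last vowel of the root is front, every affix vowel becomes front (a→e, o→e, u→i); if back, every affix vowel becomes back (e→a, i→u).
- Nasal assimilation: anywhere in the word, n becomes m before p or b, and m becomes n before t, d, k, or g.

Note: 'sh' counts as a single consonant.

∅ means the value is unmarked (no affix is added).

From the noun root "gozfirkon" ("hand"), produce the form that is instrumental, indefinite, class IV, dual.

zauzaaggozfirkon

Attach definiteness indefinite ag- → aggozfirkon.
Attach noun class class IV e- (before vowel 'a') → eaggozfirkon.
Attach number dual iz- → izeaggozfirkon.
Attach case instrumental ze- → zeizeaggozfirkon.
Apply vowel harmony: zeizeaggozfirkon → zauzaaggozfirkon.
Nasal assimilation: no change.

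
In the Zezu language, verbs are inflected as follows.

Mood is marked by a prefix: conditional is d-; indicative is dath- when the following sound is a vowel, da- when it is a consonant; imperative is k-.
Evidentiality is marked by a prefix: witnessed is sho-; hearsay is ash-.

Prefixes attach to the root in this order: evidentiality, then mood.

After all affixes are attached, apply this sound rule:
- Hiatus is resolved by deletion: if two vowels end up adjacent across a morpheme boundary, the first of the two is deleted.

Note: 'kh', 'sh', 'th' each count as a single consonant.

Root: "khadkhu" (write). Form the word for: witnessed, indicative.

Attach evidentiality witnessed sho- → shokhadkhu.
Attach mood indicative da- (before consonant 'sh') → dashokhadkhu.
Vowel deletion: no change.

dashokhadkhu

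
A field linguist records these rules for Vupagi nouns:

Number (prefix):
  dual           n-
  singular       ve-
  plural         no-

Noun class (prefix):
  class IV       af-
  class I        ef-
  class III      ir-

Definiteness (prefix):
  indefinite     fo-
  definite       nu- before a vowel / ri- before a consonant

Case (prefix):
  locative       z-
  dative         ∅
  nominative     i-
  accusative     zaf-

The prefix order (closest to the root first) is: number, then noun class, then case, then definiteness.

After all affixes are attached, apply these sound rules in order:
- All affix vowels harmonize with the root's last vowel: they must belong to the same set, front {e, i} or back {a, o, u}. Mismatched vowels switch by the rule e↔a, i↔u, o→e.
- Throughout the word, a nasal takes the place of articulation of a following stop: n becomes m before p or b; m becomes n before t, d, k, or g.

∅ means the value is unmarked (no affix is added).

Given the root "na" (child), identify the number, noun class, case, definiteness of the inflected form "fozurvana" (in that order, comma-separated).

singular, class III, locative, indefinite

Segment: fo-z-ir-ve-na.
number: ve- → singular.
noun class: ir- → class III.
case: z- → locative.
definiteness: fo- → indefinite.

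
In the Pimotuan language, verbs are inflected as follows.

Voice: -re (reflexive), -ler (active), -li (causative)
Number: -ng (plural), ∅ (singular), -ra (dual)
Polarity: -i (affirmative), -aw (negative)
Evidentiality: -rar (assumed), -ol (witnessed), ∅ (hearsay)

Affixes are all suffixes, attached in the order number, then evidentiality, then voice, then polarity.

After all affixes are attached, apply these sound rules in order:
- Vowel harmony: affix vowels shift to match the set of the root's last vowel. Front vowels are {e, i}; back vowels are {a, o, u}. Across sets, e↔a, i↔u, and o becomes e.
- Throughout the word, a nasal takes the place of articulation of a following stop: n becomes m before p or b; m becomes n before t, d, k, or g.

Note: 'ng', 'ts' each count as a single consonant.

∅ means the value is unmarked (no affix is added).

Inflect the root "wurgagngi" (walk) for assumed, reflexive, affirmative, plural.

Attach number plural -ng → wurgagnging.
Attach evidentiality assumed -rar → wurgagngingrar.
Attach voice reflexive -re → wurgagngingrarre.
Attach polarity affirmative -i → wurgagngingrarrei.
Apply vowel harmony: wurgagngingrarrei → wurgagngingrerrei.
Nasal assimilation: no change.

wurgagngingrerrei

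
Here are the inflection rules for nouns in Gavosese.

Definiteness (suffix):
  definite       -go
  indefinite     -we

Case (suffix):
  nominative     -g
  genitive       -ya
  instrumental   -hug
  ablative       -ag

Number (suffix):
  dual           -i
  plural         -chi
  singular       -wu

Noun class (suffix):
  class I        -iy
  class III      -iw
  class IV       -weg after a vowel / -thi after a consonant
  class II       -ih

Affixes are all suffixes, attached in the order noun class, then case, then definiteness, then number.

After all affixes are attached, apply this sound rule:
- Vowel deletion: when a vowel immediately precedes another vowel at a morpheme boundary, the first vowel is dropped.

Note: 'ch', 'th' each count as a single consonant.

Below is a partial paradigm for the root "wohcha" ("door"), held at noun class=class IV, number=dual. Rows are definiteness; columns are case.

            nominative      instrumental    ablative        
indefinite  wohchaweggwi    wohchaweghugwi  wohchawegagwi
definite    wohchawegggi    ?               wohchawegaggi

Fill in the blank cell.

Attach noun class class IV -weg (after vowel 'a') → wohchaweg.
Attach case instrumental -hug → wohchaweghug.
Attach definiteness definite -go → wohchaweghuggo.
Attach number dual -i → wohchaweghuggoi.
Apply vowel deletion: wohchaweghuggoi → wohchaweghuggi.

wohchaweghuggi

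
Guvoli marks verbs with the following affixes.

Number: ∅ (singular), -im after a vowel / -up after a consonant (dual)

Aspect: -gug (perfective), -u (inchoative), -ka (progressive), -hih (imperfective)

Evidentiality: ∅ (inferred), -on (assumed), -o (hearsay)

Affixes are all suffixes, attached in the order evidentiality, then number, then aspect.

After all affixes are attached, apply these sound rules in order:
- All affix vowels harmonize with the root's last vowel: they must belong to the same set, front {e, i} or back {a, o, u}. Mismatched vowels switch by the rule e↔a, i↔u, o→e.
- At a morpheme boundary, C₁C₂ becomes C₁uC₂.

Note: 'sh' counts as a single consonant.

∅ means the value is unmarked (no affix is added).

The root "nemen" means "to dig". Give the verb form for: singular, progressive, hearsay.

nemeneke

Attach evidentiality hearsay -o → nemeno.
number = singular: zero marking, form stays nemeno.
Attach aspect progressive -ka → nemenoka.
Apply vowel harmony: nemenoka → nemeneke.
Epenthesis: no change.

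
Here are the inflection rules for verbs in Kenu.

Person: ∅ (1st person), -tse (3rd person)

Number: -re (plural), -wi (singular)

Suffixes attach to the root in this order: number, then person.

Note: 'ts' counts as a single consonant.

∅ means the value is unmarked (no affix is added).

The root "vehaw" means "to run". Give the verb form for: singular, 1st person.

vehawwi

Attach number singular -wi → vehawwi.
person = 1st person: zero marking, form stays vehawwi.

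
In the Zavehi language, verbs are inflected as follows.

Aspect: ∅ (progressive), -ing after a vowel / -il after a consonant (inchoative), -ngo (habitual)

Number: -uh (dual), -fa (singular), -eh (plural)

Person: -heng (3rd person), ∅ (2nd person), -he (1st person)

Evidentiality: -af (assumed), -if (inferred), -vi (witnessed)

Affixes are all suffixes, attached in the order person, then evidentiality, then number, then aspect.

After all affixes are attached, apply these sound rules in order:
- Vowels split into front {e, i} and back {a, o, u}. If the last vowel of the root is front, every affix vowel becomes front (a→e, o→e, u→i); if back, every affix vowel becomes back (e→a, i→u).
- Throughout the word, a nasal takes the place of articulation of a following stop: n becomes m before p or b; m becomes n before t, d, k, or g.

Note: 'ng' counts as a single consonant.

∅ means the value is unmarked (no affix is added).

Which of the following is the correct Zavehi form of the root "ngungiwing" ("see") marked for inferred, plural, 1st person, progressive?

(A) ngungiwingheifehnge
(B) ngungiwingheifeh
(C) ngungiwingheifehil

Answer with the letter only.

B

Attach person 1st person -he → ngungiwinghe.
Attach evidentiality inferred -if → ngungiwingheif.
Attach number plural -eh → ngungiwingheifeh.
aspect = progressive: zero marking, form stays ngungiwingheifeh.
Vowel harmony: no change.
Nasal assimilation: no change.
So the correct form is ngungiwingheifeh, option (B).
(C) ngungiwingheifehil is wrong: it uses inchoative instead of progressive for aspect.
(A) ngungiwingheifehnge is wrong: it uses habitual instead of progressive for aspect.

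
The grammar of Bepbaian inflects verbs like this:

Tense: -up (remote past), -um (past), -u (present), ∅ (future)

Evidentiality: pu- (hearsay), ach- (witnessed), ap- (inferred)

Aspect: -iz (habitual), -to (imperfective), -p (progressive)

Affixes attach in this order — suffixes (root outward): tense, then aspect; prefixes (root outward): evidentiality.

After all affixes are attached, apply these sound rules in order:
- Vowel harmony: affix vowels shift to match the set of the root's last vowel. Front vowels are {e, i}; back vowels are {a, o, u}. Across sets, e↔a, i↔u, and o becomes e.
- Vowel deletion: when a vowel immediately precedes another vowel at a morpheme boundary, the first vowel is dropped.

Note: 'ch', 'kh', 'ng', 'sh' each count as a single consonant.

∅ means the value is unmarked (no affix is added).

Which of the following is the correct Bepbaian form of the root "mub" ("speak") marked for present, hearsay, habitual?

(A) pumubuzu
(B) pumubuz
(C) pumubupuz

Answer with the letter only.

Attach tense present -u → mubu.
Attach evidentiality hearsay pu- → pumubu.
Attach aspect habitual -iz → pumubuiz.
Apply vowel harmony: pumubuiz → pumubuuz.
Apply vowel deletion: pumubuuz → pumubuz.
So the correct form is pumubuz, option (B).
(C) pumubupuz is wrong: it uses remote past instead of present for tense.
(A) pumubuzu is wrong: it has the affixes in the wrong order.

B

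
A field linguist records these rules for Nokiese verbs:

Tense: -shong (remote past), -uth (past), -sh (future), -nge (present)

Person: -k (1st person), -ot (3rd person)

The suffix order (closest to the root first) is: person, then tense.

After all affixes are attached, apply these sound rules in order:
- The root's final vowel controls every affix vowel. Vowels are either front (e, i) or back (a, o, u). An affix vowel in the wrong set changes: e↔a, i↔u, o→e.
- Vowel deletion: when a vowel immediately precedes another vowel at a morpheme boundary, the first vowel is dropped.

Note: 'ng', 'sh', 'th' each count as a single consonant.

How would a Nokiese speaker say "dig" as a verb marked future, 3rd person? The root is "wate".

Attach person 3rd person -ot → wateot.
Attach tense future -sh → wateotsh.
Apply vowel harmony: wateotsh → wateetsh.
Apply vowel deletion: wateetsh → watetsh.

watetsh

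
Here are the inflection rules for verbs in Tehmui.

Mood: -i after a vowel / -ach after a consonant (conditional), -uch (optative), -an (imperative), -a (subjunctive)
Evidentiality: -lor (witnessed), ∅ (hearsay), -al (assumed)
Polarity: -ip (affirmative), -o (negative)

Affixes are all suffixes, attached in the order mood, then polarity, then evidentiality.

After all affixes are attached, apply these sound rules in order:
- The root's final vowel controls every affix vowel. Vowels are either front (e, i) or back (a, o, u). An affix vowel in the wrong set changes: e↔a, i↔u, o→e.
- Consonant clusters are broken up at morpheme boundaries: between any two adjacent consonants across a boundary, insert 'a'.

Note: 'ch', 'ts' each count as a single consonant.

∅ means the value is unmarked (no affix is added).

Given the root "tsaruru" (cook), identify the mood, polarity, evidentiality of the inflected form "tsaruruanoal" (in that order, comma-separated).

imperative, negative, assumed

Segment: tsaruru-an-o-al.
mood: -an → imperative.
polarity: -o → negative.
evidentiality: -al → assumed.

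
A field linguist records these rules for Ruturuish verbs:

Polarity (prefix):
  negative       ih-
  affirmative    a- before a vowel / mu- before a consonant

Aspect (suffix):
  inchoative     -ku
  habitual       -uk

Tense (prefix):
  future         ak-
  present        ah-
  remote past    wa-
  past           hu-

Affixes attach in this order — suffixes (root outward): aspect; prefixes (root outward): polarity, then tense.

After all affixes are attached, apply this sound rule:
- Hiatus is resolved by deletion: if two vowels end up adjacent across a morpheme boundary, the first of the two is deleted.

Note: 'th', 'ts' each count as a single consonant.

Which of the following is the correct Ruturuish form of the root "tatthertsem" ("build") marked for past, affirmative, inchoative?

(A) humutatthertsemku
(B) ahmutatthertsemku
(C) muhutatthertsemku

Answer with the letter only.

A

Attach polarity affirmative mu- (before consonant 't') → mutatthertsem.
Attach aspect inchoative -ku → mutatthertsemku.
Attach tense past hu- → humutatthertsemku.
Vowel deletion: no change.
So the correct form is humutatthertsemku, option (A).
(B) ahmutatthertsemku is wrong: it uses present instead of past for tense.
(C) muhutatthertsemku is wrong: it has the affixes in the wrong order.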